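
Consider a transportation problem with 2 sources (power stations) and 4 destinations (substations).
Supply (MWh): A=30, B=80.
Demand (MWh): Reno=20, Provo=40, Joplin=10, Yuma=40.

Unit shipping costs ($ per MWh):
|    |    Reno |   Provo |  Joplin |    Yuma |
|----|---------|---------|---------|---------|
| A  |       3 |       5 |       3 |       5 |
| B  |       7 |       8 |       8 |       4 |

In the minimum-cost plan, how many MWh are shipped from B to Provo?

40

Optimal shipments:
  A->Reno: 20 MWh
  A->Joplin: 10 MWh
  B->Provo: 40 MWh
  B->Yuma: 40 MWh
Total cost = $570.
So B→Provo carries 40 MWh.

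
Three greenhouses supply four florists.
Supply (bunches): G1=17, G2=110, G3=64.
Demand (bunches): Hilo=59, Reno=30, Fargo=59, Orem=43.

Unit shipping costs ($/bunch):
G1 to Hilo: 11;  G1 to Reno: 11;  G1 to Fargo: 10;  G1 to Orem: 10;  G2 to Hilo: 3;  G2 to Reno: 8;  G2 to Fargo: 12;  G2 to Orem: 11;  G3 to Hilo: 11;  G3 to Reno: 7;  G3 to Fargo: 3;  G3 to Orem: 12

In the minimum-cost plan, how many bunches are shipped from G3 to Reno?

5

Optimal shipments:
  G1 to Orem: 17 × $10 = $170
  G2 to Hilo: 59 × $3 = $177
  G2 to Reno: 25 × $8 = $200
  G2 to Orem: 26 × $11 = $286
  G3 to Reno: 5 × $7 = $35
  G3 to Fargo: 59 × $3 = $177
Total cost = $1045.
So G3→Reno carries 5 bunches.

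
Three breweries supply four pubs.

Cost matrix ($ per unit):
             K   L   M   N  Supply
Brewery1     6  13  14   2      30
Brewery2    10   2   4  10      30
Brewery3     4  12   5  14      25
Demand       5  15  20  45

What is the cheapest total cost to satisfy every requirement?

360

One minimum-cost allocation:
  Brewery1 to N: 30 × $2 = $60
  Brewery2 to L: 15 × $2 = $30
  Brewery2 to N: 15 × $10 = $150
  Brewery3 to K: 5 × $4 = $20
  Brewery3 to M: 20 × $5 = $100
Total = 60 + 30 + 150 + 20 + 100 = $360.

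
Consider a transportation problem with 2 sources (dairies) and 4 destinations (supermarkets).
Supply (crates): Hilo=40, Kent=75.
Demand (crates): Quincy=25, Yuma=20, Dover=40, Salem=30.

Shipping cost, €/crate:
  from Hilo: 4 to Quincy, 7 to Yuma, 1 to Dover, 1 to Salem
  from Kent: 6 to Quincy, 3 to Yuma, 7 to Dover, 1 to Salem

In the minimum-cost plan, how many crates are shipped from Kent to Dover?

Optimal shipments:
  Hilo to Dover: 40 × €1 = €40
  Kent to Quincy: 25 × €6 = €150
  Kent to Yuma: 20 × €3 = €60
  Kent to Salem: 30 × €1 = €30
Total cost = €280.
The route Kent→Dover is not used.

0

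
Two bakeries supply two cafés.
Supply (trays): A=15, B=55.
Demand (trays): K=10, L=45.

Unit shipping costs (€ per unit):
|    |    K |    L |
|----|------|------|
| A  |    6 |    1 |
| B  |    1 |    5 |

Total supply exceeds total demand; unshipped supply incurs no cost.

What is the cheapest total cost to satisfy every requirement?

175

Optimal allocation:
  A to L: 15 × €1 = €15
  B to K: 10 × €1 = €10
  B to L: 30 × €5 = €150
Total = 15 + 10 + 150 = €175.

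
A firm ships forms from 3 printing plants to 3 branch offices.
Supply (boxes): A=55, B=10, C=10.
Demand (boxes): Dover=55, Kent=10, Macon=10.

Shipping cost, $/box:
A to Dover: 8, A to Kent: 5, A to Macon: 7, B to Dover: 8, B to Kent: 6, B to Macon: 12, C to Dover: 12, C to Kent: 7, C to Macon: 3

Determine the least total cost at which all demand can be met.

One minimum-cost allocation:
  A→Dover: 45 boxes
  A→Kent: 10 boxes
  B→Dover: 10 boxes
  C→Macon: 10 boxes
Total cost = $520.

520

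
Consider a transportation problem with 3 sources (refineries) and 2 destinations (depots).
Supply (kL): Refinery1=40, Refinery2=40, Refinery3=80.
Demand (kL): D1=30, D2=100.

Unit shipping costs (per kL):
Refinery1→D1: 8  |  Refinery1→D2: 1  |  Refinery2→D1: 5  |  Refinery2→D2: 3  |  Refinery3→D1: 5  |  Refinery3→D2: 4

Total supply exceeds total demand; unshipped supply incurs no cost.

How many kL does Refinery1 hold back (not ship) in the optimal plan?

0

Minimum-cost shipments:
  Refinery1→D2: 40 × 1 = 40
  Refinery2→D2: 40 × 3 = 120
  Refinery3→D1: 30 × 5 = 150
  Refinery3→D2: 20 × 4 = 80
Total cost = 390.
Refinery1 ships 40 of its 40, leaving 0.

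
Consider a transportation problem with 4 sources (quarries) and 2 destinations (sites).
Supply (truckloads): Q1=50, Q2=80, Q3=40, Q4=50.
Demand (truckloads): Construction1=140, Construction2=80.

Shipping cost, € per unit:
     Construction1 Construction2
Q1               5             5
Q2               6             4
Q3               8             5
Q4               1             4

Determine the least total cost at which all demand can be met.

900

An optimal shipping plan:
  Q1→Construction1: 50 truckloads
  Q2→Construction1: 40 truckloads
  Q2→Construction2: 40 truckloads
  Q3→Construction2: 40 truckloads
  Q4→Construction1: 50 truckloads
Total cost = €900.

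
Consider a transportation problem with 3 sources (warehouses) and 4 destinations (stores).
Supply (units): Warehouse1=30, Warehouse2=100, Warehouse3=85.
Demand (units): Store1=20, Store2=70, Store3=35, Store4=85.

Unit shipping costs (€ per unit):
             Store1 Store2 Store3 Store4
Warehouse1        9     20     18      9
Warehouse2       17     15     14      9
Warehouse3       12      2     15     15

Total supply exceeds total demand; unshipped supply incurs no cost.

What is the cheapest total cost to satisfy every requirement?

An optimal shipping plan:
  Warehouse1→Store1: 20 units
  Warehouse1→Store4: 10 units
  Warehouse2→Store3: 25 units
  Warehouse2→Store4: 75 units
  Warehouse3→Store2: 70 units
  Warehouse3→Store3: 10 units
Total cost = €1585.

1585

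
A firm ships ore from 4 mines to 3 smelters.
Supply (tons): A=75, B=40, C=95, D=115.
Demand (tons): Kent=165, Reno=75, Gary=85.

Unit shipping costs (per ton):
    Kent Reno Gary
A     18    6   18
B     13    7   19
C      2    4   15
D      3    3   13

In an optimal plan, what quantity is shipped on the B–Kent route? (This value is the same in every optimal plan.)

Solving gives:
  A→Reno: 75 × 6 = 450
  B→Gary: 40 × 19 = 760
  C→Kent: 95 × 2 = 190
  D→Kent: 70 × 3 = 210
  D→Gary: 45 × 13 = 585
Total cost = 2195.
The route B→Kent is not used.

0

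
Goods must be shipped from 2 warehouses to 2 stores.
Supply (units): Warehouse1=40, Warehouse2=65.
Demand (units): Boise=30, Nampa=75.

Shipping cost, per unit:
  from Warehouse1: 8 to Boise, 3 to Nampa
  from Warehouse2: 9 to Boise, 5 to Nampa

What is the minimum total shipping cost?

Optimal allocation:
  Warehouse1->Nampa: 40 × 3 = 120
  Warehouse2->Boise: 30 × 9 = 270
  Warehouse2->Nampa: 35 × 5 = 175
Total = 120 + 270 + 175 = 565.

565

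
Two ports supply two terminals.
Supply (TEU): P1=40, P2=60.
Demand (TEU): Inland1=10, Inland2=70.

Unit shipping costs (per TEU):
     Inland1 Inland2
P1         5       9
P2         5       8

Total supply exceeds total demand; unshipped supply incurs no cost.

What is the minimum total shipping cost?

One minimum-cost allocation:
  P1–Inland1: 10 × 5 = 50
  P1–Inland2: 10 × 9 = 90
  P2–Inland2: 60 × 8 = 480
Total = 50 + 90 + 480 = 620.

620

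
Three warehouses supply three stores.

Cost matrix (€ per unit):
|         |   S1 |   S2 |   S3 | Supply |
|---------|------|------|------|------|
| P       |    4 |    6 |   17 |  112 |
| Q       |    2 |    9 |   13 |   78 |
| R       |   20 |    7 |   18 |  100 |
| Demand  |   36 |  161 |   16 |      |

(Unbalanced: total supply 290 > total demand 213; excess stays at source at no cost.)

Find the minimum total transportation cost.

1295

A cheapest plan:
  P–S2: 112 × €6 = €672
  Q–S1: 36 × €2 = €72
  Q–S3: 16 × €13 = €208
  R–S2: 49 × €7 = €343
Total = 672 + 72 + 208 + 343 = €1295.
(Supply check: P ships 112; Q ships 52; R ships 49.)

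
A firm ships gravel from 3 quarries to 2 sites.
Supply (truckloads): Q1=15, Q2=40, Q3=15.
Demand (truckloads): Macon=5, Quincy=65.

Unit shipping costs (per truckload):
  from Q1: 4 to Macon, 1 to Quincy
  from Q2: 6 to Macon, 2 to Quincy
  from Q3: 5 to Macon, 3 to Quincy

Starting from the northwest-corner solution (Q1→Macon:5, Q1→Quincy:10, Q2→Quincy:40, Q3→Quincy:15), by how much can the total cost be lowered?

5

Current plan cost = 5·4 + 10·1 + 40·2 + 15·3 = 155.
Optimal plan:
  Q1->Quincy: 15 × 1 = 15
  Q2->Quincy: 40 × 2 = 80
  Q3->Macon: 5 × 5 = 25
  Q3->Quincy: 10 × 3 = 30
Optimal cost = 150.
Saving = 155 − 150 = 5.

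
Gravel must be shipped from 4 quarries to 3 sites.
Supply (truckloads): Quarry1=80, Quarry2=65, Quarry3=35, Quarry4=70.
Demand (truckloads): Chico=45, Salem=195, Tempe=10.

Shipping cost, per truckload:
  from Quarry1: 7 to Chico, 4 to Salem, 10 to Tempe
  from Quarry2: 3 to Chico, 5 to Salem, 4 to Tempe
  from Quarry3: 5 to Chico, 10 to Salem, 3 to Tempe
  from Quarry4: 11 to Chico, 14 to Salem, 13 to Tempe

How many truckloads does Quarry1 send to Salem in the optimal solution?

Solving gives:
  Quarry1 to Salem: 80 truckloads
  Quarry2 to Salem: 65 truckloads
  Quarry3 to Chico: 25 truckloads
  Quarry3 to Tempe: 10 truckloads
  Quarry4 to Chico: 20 truckloads
  Quarry4 to Salem: 50 truckloads
Total cost = 1720.
So Quarry1→Salem carries 80 truckloads.

80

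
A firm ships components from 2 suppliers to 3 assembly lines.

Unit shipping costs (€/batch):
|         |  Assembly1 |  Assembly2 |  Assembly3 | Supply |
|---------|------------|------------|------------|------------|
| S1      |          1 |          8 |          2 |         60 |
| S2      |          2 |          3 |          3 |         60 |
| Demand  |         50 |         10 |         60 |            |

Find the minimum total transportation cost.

One minimum-cost allocation:
  S1–Assembly1: 50 × €1 = €50
  S1–Assembly3: 10 × €2 = €20
  S2–Assembly2: 10 × €3 = €30
  S2–Assembly3: 50 × €3 = €150
Total = 50 + 20 + 30 + 150 = €250.
(Supply check: S1 ships 60; S2 ships 60.)

250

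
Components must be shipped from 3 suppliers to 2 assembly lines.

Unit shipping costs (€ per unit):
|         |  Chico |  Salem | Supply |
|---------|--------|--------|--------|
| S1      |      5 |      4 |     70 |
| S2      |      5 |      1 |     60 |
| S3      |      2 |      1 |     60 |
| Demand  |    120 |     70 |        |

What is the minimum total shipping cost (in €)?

A cheapest plan:
  S1–Chico: 70 batches
  S2–Salem: 60 batches
  S3–Chico: 50 batches
  S3–Salem: 10 batches
Total cost = €520.

520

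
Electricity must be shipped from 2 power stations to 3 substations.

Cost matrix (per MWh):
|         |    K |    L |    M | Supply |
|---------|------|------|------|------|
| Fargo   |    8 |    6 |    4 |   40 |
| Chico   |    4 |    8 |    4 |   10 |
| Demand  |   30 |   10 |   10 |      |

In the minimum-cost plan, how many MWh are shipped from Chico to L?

0

Solving gives:
  Fargo–K: 20 × 8 = 160
  Fargo–L: 10 × 6 = 60
  Fargo–M: 10 × 4 = 40
  Chico–K: 10 × 4 = 40
Total cost = 300.
The route Chico→L is not used.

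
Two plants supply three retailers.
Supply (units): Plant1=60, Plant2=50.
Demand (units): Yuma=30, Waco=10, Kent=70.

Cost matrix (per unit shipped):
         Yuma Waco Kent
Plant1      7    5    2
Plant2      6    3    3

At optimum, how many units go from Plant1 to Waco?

Solving gives:
  Plant1 to Kent: 60 × 2 = 120
  Plant2 to Yuma: 30 × 6 = 180
  Plant2 to Waco: 10 × 3 = 30
  Plant2 to Kent: 10 × 3 = 30
Total cost = 360.
The route Plant1→Waco is not used.

0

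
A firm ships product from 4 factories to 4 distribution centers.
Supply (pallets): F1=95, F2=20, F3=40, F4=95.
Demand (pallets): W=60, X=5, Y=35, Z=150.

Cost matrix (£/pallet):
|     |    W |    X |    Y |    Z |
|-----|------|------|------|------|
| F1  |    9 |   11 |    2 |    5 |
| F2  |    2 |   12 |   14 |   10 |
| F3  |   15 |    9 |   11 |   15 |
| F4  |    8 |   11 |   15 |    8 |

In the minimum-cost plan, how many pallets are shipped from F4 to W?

Optimal shipments:
  F1 to Z: 95 × £5 = £475
  F2 to W: 20 × £2 = £40
  F3 to X: 5 × £9 = £45
  F3 to Y: 35 × £11 = £385
  F4 to W: 40 × £8 = £320
  F4 to Z: 55 × £8 = £440
Total cost = £1705.
So F4→W carries 40 pallets.

40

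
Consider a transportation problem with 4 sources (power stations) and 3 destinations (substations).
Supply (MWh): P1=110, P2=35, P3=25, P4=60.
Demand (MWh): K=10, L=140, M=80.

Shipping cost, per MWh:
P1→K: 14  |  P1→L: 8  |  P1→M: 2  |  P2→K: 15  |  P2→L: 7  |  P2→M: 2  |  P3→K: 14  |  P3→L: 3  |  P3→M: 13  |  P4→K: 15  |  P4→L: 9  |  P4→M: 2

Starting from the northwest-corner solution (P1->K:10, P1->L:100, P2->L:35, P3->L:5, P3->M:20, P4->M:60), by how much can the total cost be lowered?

Current plan cost = 10·14 + 100·8 + 35·7 + 5·3 + 20·13 + 60·2 = 1580.
Optimal plan:
  P1 to K: 10 × 14 = 140
  P1 to L: 80 × 8 = 640
  P1 to M: 20 × 2 = 40
  P2 to L: 35 × 7 = 245
  P3 to L: 25 × 3 = 75
  P4 to M: 60 × 2 = 120
Optimal cost = 1260.
Saving = 1580 − 1260 = 320.

320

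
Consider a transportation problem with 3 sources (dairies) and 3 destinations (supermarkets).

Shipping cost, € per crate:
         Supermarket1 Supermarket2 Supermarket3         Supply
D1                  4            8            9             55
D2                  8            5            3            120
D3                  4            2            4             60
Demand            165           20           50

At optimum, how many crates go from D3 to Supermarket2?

The minimum-cost plan:
  D1→Supermarket1: 55 × €4 = €220
  D2→Supermarket1: 50 × €8 = €400
  D2→Supermarket2: 20 × €5 = €100
  D2→Supermarket3: 50 × €3 = €150
  D3→Supermarket1: 60 × €4 = €240
Total cost = €1110.
The route D3→Supermarket2 is not used.

0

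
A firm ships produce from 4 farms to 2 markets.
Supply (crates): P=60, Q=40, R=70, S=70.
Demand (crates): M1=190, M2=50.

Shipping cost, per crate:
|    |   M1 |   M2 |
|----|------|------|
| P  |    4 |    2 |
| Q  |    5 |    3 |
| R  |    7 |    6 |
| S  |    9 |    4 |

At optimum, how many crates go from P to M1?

Optimal shipments:
  P→M1: 60 × 4 = 240
  Q→M1: 40 × 5 = 200
  R→M1: 70 × 7 = 490
  S→M1: 20 × 9 = 180
  S→M2: 50 × 4 = 200
Total cost = 1310.
So P→M1 carries 60 crates.

60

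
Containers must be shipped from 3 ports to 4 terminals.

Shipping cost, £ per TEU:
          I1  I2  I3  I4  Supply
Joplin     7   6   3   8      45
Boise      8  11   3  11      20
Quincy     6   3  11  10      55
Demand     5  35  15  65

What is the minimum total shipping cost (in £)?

An optimal shipping plan:
  Joplin to I4: 45 TEU
  Boise to I3: 15 TEU
  Boise to I4: 5 TEU
  Quincy to I1: 5 TEU
  Quincy to I2: 35 TEU
  Quincy to I4: 15 TEU
Total cost = £745.

745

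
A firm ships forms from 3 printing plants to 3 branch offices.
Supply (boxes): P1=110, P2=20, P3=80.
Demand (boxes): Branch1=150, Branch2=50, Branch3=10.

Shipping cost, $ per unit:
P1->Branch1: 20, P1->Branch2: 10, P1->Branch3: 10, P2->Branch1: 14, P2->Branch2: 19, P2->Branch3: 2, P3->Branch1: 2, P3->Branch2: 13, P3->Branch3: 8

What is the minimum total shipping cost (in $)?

2020

Optimal allocation:
  P1–Branch1: 60 × $20 = $1200
  P1–Branch2: 50 × $10 = $500
  P2–Branch1: 10 × $14 = $140
  P2–Branch3: 10 × $2 = $20
  P3–Branch1: 80 × $2 = $160
Total = 1200 + 500 + 140 + 20 + 160 = $2020.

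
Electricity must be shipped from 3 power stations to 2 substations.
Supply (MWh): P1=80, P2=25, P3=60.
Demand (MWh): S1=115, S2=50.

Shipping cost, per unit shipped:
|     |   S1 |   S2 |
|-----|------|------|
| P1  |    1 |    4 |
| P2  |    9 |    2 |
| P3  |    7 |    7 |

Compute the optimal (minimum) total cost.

One minimum-cost allocation:
  P1->S1: 80 × 1 = 80
  P2->S2: 25 × 2 = 50
  P3->S1: 35 × 7 = 245
  P3->S2: 25 × 7 = 175
Total = 80 + 50 + 245 + 175 = 550.
(Supply check: P1 ships 80; P2 ships 25; P3 ships 60.)

550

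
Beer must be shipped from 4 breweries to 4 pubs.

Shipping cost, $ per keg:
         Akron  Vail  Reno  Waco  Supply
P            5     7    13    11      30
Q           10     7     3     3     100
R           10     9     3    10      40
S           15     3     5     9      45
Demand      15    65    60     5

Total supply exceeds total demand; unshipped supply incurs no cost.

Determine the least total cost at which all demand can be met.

545

A cheapest plan:
  P→Akron: 15 kegs
  Q→Vail: 20 kegs
  Q→Reno: 20 kegs
  Q→Waco: 5 kegs
  R→Reno: 40 kegs
  S→Vail: 45 kegs
Total cost = $545.
(Supply check: P ships 15; Q ships 45; R ships 40; S ships 45.)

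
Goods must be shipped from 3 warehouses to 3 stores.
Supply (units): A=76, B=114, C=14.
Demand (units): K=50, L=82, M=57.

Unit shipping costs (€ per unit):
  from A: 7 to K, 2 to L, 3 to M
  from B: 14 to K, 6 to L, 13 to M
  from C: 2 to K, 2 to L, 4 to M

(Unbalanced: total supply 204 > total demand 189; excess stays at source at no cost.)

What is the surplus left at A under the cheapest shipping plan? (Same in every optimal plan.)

0

Minimum-cost shipments:
  A to K: 19 × €7 = €133
  A to M: 57 × €3 = €171
  B to K: 17 × €14 = €238
  B to L: 82 × €6 = €492
  C to K: 14 × €2 = €28
Total cost = €1062.
A ships 76 of its 76, leaving 0.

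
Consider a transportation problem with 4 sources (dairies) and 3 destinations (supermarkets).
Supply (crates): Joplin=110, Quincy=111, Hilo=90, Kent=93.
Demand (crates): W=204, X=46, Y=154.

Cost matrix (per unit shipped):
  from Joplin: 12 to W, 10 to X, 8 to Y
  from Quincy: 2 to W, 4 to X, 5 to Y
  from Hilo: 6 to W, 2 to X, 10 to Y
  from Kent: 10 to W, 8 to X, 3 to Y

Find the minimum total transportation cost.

1933

Optimal allocation:
  Joplin–W: 49 × 12 = 588
  Joplin–Y: 61 × 8 = 488
  Quincy–W: 111 × 2 = 222
  Hilo–W: 44 × 6 = 264
  Hilo–X: 46 × 2 = 92
  Kent–Y: 93 × 3 = 279
Total = 588 + 488 + 222 + 264 + 92 + 279 = 1933.
(Supply check: Joplin ships 110; Quincy ships 111; Hilo ships 90; Kent ships 93.)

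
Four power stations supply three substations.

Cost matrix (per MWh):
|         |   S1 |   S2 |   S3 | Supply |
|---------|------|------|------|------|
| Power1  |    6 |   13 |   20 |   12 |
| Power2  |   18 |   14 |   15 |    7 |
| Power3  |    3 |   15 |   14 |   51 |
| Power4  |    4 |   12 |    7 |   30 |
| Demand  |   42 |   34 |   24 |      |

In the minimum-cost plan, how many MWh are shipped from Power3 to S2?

9

Solving gives:
  Power1→S2: 12 × 13 = 156
  Power2→S2: 7 × 14 = 98
  Power3→S1: 42 × 3 = 126
  Power3→S2: 9 × 15 = 135
  Power4→S2: 6 × 12 = 72
  Power4→S3: 24 × 7 = 168
Total cost = 755.
So Power3→S2 carries 9 MWh.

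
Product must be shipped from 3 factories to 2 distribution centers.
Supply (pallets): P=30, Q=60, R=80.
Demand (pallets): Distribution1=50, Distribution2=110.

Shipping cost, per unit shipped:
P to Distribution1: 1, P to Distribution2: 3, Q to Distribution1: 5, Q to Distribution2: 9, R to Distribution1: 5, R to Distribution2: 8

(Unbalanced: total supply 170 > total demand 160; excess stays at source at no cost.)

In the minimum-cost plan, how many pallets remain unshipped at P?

0

An optimal plan:
  P→Distribution2: 30 × 3 = 90
  Q→Distribution1: 50 × 5 = 250
  R→Distribution2: 80 × 8 = 640
Total cost = 980.
P ships 30 of its 30, leaving 0.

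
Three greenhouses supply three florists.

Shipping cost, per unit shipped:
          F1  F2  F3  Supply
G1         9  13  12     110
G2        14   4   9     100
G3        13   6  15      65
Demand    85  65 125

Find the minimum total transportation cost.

2355

One minimum-cost allocation:
  G1–F1: 85 × 9 = 765
  G1–F3: 25 × 12 = 300
  G2–F3: 100 × 9 = 900
  G3–F2: 65 × 6 = 390
Total = 765 + 300 + 900 + 390 = 2355.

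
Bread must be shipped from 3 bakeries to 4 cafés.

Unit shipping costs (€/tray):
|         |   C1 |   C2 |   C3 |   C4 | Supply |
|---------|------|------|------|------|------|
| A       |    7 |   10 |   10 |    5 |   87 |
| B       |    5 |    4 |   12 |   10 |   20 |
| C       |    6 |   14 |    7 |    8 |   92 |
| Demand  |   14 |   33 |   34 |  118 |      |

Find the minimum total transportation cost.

1254

Optimal allocation:
  A–C2: 13 × €10 = €130
  A–C4: 74 × €5 = €370
  B–C2: 20 × €4 = €80
  C–C1: 14 × €6 = €84
  C–C3: 34 × €7 = €238
  C–C4: 44 × €8 = €352
Total = 130 + 370 + 80 + 84 + 238 + 352 = €1254.
(Supply check: A ships 87; B ships 20; C ships 92.)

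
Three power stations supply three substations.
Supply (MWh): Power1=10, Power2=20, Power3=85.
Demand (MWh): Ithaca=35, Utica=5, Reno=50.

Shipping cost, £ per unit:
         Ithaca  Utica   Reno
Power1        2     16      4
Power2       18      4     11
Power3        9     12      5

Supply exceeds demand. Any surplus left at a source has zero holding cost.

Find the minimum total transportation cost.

515

One minimum-cost allocation:
  Power1–Ithaca: 10 × £2 = £20
  Power2–Utica: 5 × £4 = £20
  Power3–Ithaca: 25 × £9 = £225
  Power3–Reno: 50 × £5 = £250
Total = 20 + 20 + 225 + 250 = £515.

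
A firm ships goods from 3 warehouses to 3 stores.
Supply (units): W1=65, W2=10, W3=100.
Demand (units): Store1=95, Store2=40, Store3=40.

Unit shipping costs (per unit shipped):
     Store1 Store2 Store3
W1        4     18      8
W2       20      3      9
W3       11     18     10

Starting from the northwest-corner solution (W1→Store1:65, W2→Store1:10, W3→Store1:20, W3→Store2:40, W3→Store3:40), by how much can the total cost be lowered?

Current plan cost = 65·4 + 10·20 + 20·11 + 40·18 + 40·10 = 1800.
Optimal plan:
  W1->Store1: 65 × 4 = 260
  W2->Store2: 10 × 3 = 30
  W3->Store1: 30 × 11 = 330
  W3->Store2: 30 × 18 = 540
  W3->Store3: 40 × 10 = 400
Optimal cost = 1560.
Saving = 1800 − 1560 = 240.

240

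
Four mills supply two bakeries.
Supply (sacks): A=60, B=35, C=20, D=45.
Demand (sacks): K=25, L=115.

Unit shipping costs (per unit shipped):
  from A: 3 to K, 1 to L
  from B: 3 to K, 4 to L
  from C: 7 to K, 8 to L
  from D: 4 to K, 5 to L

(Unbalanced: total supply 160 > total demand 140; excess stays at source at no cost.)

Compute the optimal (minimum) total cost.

One minimum-cost allocation:
  A to L: 60 × 1 = 60
  B to K: 25 × 3 = 75
  B to L: 10 × 4 = 40
  D to L: 45 × 5 = 225
Total = 60 + 75 + 40 + 225 = 400.

400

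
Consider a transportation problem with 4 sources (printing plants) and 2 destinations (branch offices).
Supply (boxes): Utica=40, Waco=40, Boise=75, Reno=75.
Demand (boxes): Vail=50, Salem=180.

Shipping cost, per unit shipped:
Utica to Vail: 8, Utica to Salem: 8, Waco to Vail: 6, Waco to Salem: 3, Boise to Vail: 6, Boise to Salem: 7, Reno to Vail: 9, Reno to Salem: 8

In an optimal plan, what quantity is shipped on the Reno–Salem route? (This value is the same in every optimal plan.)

The minimum-cost plan:
  Utica->Salem: 40 boxes
  Waco->Salem: 40 boxes
  Boise->Vail: 50 boxes
  Boise->Salem: 25 boxes
  Reno->Salem: 75 boxes
Total cost = 1515.
So Reno→Salem carries 75 boxes.

75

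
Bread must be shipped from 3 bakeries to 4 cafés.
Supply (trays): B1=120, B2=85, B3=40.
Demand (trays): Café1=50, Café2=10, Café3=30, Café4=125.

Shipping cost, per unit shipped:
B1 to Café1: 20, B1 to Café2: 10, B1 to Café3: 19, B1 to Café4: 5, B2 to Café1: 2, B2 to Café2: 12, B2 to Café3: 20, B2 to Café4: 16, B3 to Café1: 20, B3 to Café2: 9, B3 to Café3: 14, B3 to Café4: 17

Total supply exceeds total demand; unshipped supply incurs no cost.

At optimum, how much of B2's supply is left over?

30

An optimal plan:
  B1->Café4: 120 × 5 = 600
  B2->Café1: 50 × 2 = 100
  B2->Café4: 5 × 16 = 80
  B3->Café2: 10 × 9 = 90
  B3->Café3: 30 × 14 = 420
Total cost = 1290.
B2 ships 55 of its 85, leaving 30.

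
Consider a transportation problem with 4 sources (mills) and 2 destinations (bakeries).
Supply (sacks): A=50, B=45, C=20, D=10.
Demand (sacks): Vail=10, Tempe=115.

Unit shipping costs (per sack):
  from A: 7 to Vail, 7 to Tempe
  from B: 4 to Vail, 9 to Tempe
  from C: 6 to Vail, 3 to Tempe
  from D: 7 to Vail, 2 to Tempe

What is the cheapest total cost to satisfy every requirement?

785

A cheapest plan:
  A→Tempe: 50 × 7 = 350
  B→Vail: 10 × 4 = 40
  B→Tempe: 35 × 9 = 315
  C→Tempe: 20 × 3 = 60
  D→Tempe: 10 × 2 = 20
Total = 350 + 40 + 315 + 60 + 20 = 785.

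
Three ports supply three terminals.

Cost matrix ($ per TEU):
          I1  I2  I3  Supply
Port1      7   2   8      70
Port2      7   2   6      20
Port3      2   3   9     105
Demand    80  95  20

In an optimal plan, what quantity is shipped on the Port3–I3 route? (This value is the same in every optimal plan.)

0

The minimum-cost plan:
  Port1 to I2: 70 × $2 = $140
  Port2 to I3: 20 × $6 = $120
  Port3 to I1: 80 × $2 = $160
  Port3 to I2: 25 × $3 = $75
Total cost = $495.
The route Port3→I3 is not used.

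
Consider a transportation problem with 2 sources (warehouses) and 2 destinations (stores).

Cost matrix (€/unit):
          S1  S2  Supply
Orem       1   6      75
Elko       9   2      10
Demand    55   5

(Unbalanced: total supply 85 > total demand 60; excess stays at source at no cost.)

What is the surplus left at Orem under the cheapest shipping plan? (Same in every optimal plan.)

An optimal plan:
  Orem to S1: 55 × €1 = €55
  Elko to S2: 5 × €2 = €10
Total cost = €65.
Orem ships 55 of its 75, leaving 20.

20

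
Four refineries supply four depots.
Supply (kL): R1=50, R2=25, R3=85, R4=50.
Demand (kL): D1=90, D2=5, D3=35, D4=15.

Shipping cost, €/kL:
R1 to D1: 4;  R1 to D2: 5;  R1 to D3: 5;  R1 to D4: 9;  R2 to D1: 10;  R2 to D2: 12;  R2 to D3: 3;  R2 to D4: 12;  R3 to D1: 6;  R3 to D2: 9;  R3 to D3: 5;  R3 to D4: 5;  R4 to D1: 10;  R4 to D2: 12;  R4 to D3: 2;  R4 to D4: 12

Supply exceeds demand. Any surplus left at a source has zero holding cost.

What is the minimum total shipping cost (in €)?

An optimal shipping plan:
  R1->D1: 45 kL
  R1->D2: 5 kL
  R3->D1: 45 kL
  R3->D4: 15 kL
  R4->D3: 35 kL
Total cost = €620.
(Supply check: R1 ships 50; R2 ships 0; R3 ships 60; R4 ships 35.)

620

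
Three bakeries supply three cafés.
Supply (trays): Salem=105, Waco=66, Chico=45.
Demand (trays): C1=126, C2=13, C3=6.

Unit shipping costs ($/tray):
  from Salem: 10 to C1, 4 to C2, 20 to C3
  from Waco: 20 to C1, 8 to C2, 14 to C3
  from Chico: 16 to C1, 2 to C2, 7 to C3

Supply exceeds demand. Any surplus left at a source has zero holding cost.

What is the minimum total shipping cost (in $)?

1454

An optimal shipping plan:
  Salem→C1: 105 × $10 = $1050
  Chico→C1: 21 × $16 = $336
  Chico→C2: 13 × $2 = $26
  Chico→C3: 6 × $7 = $42
Total = 1050 + 336 + 26 + 42 = $1454.
(Supply check: Salem ships 105; Waco ships 0; Chico ships 40.)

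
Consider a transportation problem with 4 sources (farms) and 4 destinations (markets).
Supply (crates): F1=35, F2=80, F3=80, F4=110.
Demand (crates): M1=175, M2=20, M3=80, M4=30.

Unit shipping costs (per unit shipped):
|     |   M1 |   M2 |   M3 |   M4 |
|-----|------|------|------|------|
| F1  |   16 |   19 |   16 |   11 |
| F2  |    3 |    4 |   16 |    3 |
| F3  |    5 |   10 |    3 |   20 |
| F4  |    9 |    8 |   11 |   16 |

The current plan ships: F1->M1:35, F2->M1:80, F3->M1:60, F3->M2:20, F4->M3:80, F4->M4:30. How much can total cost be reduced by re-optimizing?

800

Current plan cost = 35·16 + 80·3 + 60·5 + 20·10 + 80·11 + 30·16 = 2660.
Optimal plan:
  F1–M1: 5 × 16 = 80
  F1–M4: 30 × 11 = 330
  F2–M1: 80 × 3 = 240
  F3–M3: 80 × 3 = 240
  F4–M1: 90 × 9 = 810
  F4–M2: 20 × 8 = 160
Optimal cost = 1860.
Saving = 2660 − 1860 = 800.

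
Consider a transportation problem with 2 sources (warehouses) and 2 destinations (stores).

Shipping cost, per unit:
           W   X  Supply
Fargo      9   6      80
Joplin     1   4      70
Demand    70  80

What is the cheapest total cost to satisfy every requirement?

550

An optimal shipping plan:
  Fargo to X: 80 × 6 = 480
  Joplin to W: 70 × 1 = 70
Total = 480 + 70 = 550.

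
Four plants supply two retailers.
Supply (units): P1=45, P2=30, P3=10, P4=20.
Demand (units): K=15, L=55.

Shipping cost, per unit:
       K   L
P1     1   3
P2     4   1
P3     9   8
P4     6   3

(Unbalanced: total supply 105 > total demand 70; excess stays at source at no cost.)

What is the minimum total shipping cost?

120

One minimum-cost allocation:
  P1->K: 15 × 1 = 15
  P1->L: 25 × 3 = 75
  P2->L: 30 × 1 = 30
Total = 15 + 75 + 30 = 120.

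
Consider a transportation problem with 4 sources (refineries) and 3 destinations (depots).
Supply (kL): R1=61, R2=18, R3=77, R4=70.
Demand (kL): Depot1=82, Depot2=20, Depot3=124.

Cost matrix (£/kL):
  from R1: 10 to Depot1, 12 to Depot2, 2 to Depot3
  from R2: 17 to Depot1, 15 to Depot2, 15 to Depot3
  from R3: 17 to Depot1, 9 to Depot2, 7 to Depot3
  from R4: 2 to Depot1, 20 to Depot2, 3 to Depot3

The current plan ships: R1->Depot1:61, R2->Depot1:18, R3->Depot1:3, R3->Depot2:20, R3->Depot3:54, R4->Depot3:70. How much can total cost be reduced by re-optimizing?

612

Current plan cost = 61·10 + 18·17 + 3·17 + 20·9 + 54·7 + 70·3 = £1735.
Optimal plan:
  R1->Depot3: 61 × £2 = £122
  R2->Depot1: 12 × £17 = £204
  R2->Depot2: 6 × £15 = £90
  R3->Depot2: 14 × £9 = £126
  R3->Depot3: 63 × £7 = £441
  R4->Depot1: 70 × £2 = £140
Optimal cost = £1123.
Saving = 1735 − 1123 = £612.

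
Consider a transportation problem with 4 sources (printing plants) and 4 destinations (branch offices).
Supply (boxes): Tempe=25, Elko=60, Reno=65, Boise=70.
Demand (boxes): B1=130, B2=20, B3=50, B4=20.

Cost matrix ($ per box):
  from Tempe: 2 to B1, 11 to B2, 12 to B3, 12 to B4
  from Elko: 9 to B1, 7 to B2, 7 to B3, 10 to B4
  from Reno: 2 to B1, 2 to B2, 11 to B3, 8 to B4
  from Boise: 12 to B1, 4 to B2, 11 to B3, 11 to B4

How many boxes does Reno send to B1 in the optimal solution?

65

Optimal shipments:
  Tempe to B1: 25 × $2 = $50
  Elko to B1: 10 × $9 = $90
  Elko to B3: 50 × $7 = $350
  Reno to B1: 65 × $2 = $130
  Boise to B1: 30 × $12 = $360
  Boise to B2: 20 × $4 = $80
  Boise to B4: 20 × $11 = $220
Total cost = $1280.
So Reno→B1 carries 65 boxes.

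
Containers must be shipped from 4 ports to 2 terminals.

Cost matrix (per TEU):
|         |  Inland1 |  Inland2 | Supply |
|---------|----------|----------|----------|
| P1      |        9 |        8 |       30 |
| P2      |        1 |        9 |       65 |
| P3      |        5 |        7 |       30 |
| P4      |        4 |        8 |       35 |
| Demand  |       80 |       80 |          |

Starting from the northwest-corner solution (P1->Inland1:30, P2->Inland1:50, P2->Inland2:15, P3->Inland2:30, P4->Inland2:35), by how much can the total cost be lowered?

210

Current plan cost = 30·9 + 50·1 + 15·9 + 30·7 + 35·8 = 945.
Optimal plan:
  P1->Inland2: 30 × 8 = 240
  P2->Inland1: 65 × 1 = 65
  P3->Inland2: 30 × 7 = 210
  P4->Inland1: 15 × 4 = 60
  P4->Inland2: 20 × 8 = 160
Optimal cost = 735.
Saving = 945 − 735 = 210.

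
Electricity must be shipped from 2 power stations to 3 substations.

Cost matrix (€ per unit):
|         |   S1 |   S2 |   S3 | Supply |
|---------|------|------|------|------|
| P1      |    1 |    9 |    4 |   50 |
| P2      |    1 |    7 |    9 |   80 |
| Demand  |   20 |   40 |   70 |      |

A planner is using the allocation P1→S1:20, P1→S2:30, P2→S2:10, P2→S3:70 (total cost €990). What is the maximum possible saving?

Current plan cost = 20·1 + 30·9 + 10·7 + 70·9 = €990.
Optimal plan:
  P1 to S3: 50 × €4 = €200
  P2 to S1: 20 × €1 = €20
  P2 to S2: 40 × €7 = €280
  P2 to S3: 20 × €9 = €180
Optimal cost = €680.
Saving = 990 − 680 = €310.

310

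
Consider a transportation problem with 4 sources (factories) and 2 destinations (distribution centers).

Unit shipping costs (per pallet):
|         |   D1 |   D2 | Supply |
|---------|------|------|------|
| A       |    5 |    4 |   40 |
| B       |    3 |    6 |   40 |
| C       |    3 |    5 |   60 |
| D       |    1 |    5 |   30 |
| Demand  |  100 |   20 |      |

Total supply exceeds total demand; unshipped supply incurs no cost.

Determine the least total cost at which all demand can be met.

Optimal allocation:
  A–D2: 20 × 4 = 80
  B–D1: 10 × 3 = 30
  C–D1: 60 × 3 = 180
  D–D1: 30 × 1 = 30
Total = 80 + 30 + 180 + 30 = 320.
(Supply check: A ships 20; B ships 10; C ships 60; D ships 30.)

320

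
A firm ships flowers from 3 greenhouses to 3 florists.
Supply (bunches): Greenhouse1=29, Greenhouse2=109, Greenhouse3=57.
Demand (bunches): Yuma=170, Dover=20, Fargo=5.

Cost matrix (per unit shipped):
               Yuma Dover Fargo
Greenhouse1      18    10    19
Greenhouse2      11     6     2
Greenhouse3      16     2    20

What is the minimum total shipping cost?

An optimal shipping plan:
  Greenhouse1–Yuma: 29 × 18 = 522
  Greenhouse2–Yuma: 104 × 11 = 1144
  Greenhouse2–Fargo: 5 × 2 = 10
  Greenhouse3–Yuma: 37 × 16 = 592
  Greenhouse3–Dover: 20 × 2 = 40
Total = 522 + 1144 + 10 + 592 + 40 = 2308.
(Supply check: Greenhouse1 ships 29; Greenhouse2 ships 109; Greenhouse3 ships 57.)

2308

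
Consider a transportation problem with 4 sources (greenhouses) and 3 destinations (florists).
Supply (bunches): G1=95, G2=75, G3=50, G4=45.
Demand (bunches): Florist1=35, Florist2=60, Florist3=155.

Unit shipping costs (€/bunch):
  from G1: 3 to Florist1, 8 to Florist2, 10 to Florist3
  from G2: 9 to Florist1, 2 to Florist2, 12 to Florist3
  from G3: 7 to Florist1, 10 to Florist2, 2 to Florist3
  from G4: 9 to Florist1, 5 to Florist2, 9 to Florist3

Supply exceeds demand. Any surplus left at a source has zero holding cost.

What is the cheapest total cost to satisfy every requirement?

A cheapest plan:
  G1→Florist1: 35 bunches
  G1→Florist3: 60 bunches
  G2→Florist2: 60 bunches
  G3→Florist3: 50 bunches
  G4→Florist3: 45 bunches
Total cost = €1330.

1330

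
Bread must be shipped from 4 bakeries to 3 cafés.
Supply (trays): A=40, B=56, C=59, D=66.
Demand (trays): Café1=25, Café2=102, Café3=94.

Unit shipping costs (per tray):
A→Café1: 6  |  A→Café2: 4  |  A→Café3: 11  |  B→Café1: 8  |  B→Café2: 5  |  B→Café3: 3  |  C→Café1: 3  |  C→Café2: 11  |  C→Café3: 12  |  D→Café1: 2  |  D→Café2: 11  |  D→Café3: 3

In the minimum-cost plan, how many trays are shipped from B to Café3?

Solving gives:
  A→Café2: 40 × 4 = 160
  B→Café2: 28 × 5 = 140
  B→Café3: 28 × 3 = 84
  C→Café1: 25 × 3 = 75
  C→Café2: 34 × 11 = 374
  D→Café3: 66 × 3 = 198
Total cost = 1031.
So B→Café3 carries 28 trays.

28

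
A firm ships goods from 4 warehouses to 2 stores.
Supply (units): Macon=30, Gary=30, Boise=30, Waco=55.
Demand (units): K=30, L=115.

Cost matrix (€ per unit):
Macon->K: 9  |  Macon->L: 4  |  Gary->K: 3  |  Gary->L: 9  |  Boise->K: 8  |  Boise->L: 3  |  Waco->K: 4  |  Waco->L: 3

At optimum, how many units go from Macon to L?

Solving gives:
  Macon–L: 30 × €4 = €120
  Gary–K: 30 × €3 = €90
  Boise–L: 30 × €3 = €90
  Waco–L: 55 × €3 = €165
Total cost = €465.
So Macon→L carries 30 units.

30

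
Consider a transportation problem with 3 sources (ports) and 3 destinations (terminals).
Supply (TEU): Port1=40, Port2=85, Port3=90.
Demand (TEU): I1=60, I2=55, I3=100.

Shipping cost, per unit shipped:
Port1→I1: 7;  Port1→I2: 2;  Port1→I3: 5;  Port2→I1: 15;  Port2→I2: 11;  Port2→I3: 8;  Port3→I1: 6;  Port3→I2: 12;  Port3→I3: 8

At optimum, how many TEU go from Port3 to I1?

Optimal shipments:
  Port1–I2: 40 × 2 = 80
  Port2–I2: 15 × 11 = 165
  Port2–I3: 70 × 8 = 560
  Port3–I1: 60 × 6 = 360
  Port3–I3: 30 × 8 = 240
Total cost = 1405.
So Port3→I1 carries 60 TEU.

60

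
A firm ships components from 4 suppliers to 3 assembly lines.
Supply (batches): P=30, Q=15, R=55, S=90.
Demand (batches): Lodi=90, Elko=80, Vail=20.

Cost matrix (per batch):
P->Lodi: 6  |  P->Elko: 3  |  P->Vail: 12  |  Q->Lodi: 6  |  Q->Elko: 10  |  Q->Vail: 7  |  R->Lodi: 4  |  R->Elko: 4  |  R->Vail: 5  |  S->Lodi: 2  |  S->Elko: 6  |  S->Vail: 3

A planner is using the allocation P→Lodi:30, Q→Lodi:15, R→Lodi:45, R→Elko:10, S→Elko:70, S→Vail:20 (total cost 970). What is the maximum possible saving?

370

Current plan cost = 30·6 + 15·6 + 45·4 + 10·4 + 70·6 + 20·3 = 970.
Optimal plan:
  P→Elko: 30 × 3 = 90
  Q→Vail: 15 × 7 = 105
  R→Lodi: 5 × 4 = 20
  R→Elko: 50 × 4 = 200
  S→Lodi: 85 × 2 = 170
  S→Vail: 5 × 3 = 15
Optimal cost = 600.
Saving = 970 − 600 = 370.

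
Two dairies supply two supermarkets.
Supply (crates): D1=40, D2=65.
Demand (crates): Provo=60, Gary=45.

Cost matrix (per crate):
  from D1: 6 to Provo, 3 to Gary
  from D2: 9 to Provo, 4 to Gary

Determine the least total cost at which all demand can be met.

Optimal allocation:
  D1–Provo: 40 × 6 = 240
  D2–Provo: 20 × 9 = 180
  D2–Gary: 45 × 4 = 180
Total = 240 + 180 + 180 = 600.
(Supply check: D1 ships 40; D2 ships 65.)

600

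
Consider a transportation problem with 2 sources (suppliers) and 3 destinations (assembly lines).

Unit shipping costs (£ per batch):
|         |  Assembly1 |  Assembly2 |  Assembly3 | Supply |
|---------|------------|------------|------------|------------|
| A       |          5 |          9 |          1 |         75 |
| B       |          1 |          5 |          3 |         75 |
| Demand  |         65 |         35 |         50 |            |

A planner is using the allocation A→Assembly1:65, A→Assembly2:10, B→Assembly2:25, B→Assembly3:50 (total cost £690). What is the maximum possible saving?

300

Current plan cost = 65·5 + 10·9 + 25·5 + 50·3 = £690.
Optimal plan:
  A→Assembly1: 25 batches
  A→Assembly3: 50 batches
  B→Assembly1: 40 batches
  B→Assembly2: 35 batches
Optimal cost = £390.
Saving = 690 − 390 = £300.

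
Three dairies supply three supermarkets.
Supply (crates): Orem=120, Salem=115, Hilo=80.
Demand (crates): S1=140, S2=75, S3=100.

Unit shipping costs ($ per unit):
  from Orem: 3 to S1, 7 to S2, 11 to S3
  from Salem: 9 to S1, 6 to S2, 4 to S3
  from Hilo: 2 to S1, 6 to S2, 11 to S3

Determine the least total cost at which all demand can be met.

One minimum-cost allocation:
  Orem->S1: 60 × $3 = $180
  Orem->S2: 60 × $7 = $420
  Salem->S2: 15 × $6 = $90
  Salem->S3: 100 × $4 = $400
  Hilo->S1: 80 × $2 = $160
Total = 180 + 420 + 90 + 400 + 160 = $1250.

1250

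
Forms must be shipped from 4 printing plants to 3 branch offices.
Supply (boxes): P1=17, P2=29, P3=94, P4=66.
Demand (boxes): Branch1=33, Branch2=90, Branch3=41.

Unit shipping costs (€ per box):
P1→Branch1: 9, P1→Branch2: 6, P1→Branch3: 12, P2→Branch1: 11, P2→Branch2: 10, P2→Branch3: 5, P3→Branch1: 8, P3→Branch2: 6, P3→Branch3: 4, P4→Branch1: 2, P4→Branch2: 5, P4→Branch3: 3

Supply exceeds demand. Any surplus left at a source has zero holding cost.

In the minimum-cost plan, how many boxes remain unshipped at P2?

Minimum-cost shipments:
  P1 to Branch2: 4 × €6 = €24
  P3 to Branch2: 53 × €6 = €318
  P3 to Branch3: 41 × €4 = €164
  P4 to Branch1: 33 × €2 = €66
  P4 to Branch2: 33 × €5 = €165
Total cost = €737.
P2 ships 0 of its 29, leaving 29.

29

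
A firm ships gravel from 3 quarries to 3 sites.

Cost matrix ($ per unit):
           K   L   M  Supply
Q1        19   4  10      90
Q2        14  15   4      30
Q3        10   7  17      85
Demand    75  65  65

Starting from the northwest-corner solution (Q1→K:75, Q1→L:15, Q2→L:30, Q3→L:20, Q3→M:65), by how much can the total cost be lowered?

Current plan cost = 75·19 + 15·4 + 30·15 + 20·7 + 65·17 = $3180.
Optimal plan:
  Q1 to L: 55 × $4 = $220
  Q1 to M: 35 × $10 = $350
  Q2 to M: 30 × $4 = $120
  Q3 to K: 75 × $10 = $750
  Q3 to L: 10 × $7 = $70
Optimal cost = $1510.
Saving = 3180 − 1510 = $1670.

1670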